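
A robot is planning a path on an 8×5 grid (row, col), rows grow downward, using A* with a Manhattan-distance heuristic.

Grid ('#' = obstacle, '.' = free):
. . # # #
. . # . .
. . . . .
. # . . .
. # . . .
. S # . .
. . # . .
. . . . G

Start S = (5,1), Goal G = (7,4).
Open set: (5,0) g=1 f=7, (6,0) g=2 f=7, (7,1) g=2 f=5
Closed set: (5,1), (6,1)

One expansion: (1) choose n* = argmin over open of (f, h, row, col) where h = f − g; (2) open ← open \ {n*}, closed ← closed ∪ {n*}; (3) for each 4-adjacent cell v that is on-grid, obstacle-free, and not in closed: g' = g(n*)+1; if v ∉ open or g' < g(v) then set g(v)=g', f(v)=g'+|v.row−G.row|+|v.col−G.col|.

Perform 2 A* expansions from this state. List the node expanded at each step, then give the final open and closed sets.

order=[(7,1) → (7,2)]; open=[(5,0) g=1 f=7, (6,0) g=2 f=7, (7,0) g=3 f=7, (7,3) g=4 f=5]; closed=[(5,1), (6,1), (7,1), (7,2)]

step 1: expand (7,1) (f=5, h=3) → closed; open now [(5,0) g=1 f=7, (6,0) g=2 f=7, (7,0) g=3 f=7, (7,2) g=3 f=5]
step 2: expand (7,2) (f=5, h=2) → closed; open now [(5,0) g=1 f=7, (6,0) g=2 f=7, (7,0) g=3 f=7, (7,3) g=4 f=5]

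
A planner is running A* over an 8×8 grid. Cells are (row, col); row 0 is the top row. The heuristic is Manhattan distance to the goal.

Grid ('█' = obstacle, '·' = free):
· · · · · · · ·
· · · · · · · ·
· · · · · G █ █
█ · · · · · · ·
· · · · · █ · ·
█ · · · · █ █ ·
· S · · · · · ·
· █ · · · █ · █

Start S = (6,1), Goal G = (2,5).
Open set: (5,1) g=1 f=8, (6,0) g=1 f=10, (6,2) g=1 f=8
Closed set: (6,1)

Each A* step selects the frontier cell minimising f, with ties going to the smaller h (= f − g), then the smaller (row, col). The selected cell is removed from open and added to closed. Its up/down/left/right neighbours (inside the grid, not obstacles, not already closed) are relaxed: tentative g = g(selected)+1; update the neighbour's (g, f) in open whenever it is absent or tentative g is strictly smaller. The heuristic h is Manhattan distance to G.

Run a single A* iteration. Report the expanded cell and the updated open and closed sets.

step 1: expand (5,1) (f=8, h=7) → closed; open now [(4,1) g=2 f=8, (5,2) g=2 f=8, (6,0) g=1 f=10, (6,2) g=1 f=8]

expanded=(5,1); open=[(4,1) g=2 f=8, (5,2) g=2 f=8, (6,0) g=1 f=10, (6,2) g=1 f=8]; closed=[(5,1), (6,1)]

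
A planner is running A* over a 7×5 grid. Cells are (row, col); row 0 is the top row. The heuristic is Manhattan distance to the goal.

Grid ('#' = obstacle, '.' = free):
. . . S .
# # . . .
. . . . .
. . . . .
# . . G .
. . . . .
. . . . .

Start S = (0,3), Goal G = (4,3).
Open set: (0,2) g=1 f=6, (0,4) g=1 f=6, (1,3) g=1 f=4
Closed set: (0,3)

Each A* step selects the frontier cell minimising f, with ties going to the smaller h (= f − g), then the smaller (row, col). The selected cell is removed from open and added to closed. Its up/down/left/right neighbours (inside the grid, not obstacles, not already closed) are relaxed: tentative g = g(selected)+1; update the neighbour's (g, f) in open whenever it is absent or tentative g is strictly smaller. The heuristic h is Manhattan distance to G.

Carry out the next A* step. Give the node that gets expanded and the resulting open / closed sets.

step 1: expand (1,3) (f=4, h=3) → closed; open now [(0,2) g=1 f=6, (0,4) g=1 f=6, (1,2) g=2 f=6, (1,4) g=2 f=6, (2,3) g=2 f=4]

expanded=(1,3); open=[(0,2) g=1 f=6, (0,4) g=1 f=6, (1,2) g=2 f=6, (1,4) g=2 f=6, (2,3) g=2 f=4]; closed=[(0,3), (1,3)]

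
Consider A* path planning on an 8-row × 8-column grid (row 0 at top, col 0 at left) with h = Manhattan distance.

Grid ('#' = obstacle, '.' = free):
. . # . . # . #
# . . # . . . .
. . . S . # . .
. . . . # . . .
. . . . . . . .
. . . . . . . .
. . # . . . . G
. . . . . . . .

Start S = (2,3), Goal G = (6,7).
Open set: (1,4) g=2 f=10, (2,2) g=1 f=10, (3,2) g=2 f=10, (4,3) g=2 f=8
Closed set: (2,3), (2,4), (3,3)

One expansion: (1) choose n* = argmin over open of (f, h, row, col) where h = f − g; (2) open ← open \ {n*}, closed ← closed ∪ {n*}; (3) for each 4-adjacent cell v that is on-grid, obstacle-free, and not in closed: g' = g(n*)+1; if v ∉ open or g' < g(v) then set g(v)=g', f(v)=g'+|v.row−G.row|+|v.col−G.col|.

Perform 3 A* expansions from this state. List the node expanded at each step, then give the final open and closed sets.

step 1: expand (4,3) (f=8, h=6) → closed; open now [(1,4) g=2 f=10, (2,2) g=1 f=10, (3,2) g=2 f=10, (4,2) g=3 f=10, (4,4) g=3 f=8, (5,3) g=3 f=8]
step 2: expand (4,4) (f=8, h=5) → closed; open now [(1,4) g=2 f=10, (2,2) g=1 f=10, (3,2) g=2 f=10, (4,2) g=3 f=10, (4,5) g=4 f=8, (5,3) g=3 f=8, (5,4) g=4 f=8]
step 3: expand (4,5) (f=8, h=4) → closed; open now [(1,4) g=2 f=10, (2,2) g=1 f=10, (3,2) g=2 f=10, (3,5) g=5 f=10, (4,2) g=3 f=10, (4,6) g=5 f=8, (5,3) g=3 f=8, (5,4) g=4 f=8, (5,5) g=5 f=8]

order=[(4,3) → (4,4) → (4,5)]; open=[(1,4) g=2 f=10, (2,2) g=1 f=10, (3,2) g=2 f=10, (3,5) g=5 f=10, (4,2) g=3 f=10, (4,6) g=5 f=8, (5,3) g=3 f=8, (5,4) g=4 f=8, (5,5) g=5 f=8]; closed=[(2,3), (2,4), (3,3), (4,3), (4,4), (4,5)]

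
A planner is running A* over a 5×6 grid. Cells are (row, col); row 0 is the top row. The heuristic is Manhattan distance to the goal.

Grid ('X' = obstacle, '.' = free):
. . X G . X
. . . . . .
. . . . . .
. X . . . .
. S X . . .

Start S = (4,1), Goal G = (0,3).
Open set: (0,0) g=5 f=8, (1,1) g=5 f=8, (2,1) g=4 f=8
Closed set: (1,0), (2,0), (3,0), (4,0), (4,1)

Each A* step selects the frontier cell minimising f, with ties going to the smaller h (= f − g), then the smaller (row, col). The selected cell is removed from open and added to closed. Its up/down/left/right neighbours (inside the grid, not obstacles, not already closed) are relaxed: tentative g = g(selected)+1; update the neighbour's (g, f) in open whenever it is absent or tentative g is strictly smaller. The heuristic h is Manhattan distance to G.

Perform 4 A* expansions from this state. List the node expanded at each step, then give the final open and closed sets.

step 1: expand (0,0) (f=8, h=3) → closed; open now [(0,1) g=6 f=8, (1,1) g=5 f=8, (2,1) g=4 f=8]
step 2: expand (0,1) (f=8, h=2) → closed; open now [(1,1) g=5 f=8, (2,1) g=4 f=8]
step 3: expand (1,1) (f=8, h=3) → closed; open now [(1,2) g=6 f=8, (2,1) g=4 f=8]
step 4: expand (1,2) (f=8, h=2) → closed; open now [(1,3) g=7 f=8, (2,1) g=4 f=8, (2,2) g=7 f=10]

order=[(0,0) → (0,1) → (1,1) → (1,2)]; open=[(1,3) g=7 f=8, (2,1) g=4 f=8, (2,2) g=7 f=10]; closed=[(0,0), (0,1), (1,0), (1,1), (1,2), (2,0), (3,0), (4,0), (4,1)]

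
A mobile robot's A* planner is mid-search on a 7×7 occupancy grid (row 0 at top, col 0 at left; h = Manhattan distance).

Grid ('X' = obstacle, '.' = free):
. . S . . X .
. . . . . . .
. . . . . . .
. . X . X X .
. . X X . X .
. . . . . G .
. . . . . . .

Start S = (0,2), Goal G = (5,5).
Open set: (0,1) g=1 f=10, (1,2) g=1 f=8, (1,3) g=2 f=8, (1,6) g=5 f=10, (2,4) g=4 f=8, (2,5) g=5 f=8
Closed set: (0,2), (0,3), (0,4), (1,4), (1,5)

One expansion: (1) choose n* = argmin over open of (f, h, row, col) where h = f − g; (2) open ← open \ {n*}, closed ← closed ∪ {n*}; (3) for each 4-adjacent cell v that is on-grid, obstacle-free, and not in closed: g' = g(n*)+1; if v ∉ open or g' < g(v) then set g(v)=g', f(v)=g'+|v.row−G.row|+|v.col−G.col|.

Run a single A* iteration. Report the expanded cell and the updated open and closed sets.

expanded=(2,5); open=[(0,1) g=1 f=10, (1,2) g=1 f=8, (1,3) g=2 f=8, (1,6) g=5 f=10, (2,4) g=4 f=8, (2,6) g=6 f=10]; closed=[(0,2), (0,3), (0,4), (1,4), (1,5), (2,5)]

step 1: expand (2,5) (f=8, h=3) → closed; open now [(0,1) g=1 f=10, (1,2) g=1 f=8, (1,3) g=2 f=8, (1,6) g=5 f=10, (2,4) g=4 f=8, (2,6) g=6 f=10]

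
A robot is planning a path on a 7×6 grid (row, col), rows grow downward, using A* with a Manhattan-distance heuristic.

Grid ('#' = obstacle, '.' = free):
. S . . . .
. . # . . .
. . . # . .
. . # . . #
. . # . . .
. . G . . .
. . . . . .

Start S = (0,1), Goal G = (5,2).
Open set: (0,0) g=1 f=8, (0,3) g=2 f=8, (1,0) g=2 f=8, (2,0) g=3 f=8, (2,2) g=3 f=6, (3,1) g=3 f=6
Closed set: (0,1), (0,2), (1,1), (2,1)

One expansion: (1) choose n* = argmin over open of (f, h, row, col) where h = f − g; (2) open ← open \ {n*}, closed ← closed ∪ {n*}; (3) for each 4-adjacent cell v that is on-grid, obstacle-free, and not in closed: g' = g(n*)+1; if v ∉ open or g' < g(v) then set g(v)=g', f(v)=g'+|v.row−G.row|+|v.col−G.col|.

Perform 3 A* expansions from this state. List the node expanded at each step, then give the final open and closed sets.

order=[(2,2) → (3,1) → (4,1)]; open=[(0,0) g=1 f=8, (0,3) g=2 f=8, (1,0) g=2 f=8, (2,0) g=3 f=8, (3,0) g=4 f=8, (4,0) g=5 f=8, (5,1) g=5 f=6]; closed=[(0,1), (0,2), (1,1), (2,1), (2,2), (3,1), (4,1)]

step 1: expand (2,2) (f=6, h=3) → closed; open now [(0,0) g=1 f=8, (0,3) g=2 f=8, (1,0) g=2 f=8, (2,0) g=3 f=8, (3,1) g=3 f=6]
step 2: expand (3,1) (f=6, h=3) → closed; open now [(0,0) g=1 f=8, (0,3) g=2 f=8, (1,0) g=2 f=8, (2,0) g=3 f=8, (3,0) g=4 f=8, (4,1) g=4 f=6]
step 3: expand (4,1) (f=6, h=2) → closed; open now [(0,0) g=1 f=8, (0,3) g=2 f=8, (1,0) g=2 f=8, (2,0) g=3 f=8, (3,0) g=4 f=8, (4,0) g=5 f=8, (5,1) g=5 f=6]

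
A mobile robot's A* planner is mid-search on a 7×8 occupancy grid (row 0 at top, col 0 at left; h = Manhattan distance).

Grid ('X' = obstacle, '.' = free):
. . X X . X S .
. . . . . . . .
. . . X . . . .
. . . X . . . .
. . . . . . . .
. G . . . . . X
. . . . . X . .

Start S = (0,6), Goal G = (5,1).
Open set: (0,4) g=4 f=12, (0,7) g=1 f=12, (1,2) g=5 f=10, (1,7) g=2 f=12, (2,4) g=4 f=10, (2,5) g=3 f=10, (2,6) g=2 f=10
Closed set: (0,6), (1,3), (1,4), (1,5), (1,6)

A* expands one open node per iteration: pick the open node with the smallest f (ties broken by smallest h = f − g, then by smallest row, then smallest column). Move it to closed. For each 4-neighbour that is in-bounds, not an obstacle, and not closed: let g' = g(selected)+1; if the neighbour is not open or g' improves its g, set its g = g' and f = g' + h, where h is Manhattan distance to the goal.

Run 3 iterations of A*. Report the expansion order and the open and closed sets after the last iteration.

step 1: expand (1,2) (f=10, h=5) → closed; open now [(0,4) g=4 f=12, (0,7) g=1 f=12, (1,1) g=6 f=10, (1,7) g=2 f=12, (2,2) g=6 f=10, (2,4) g=4 f=10, (2,5) g=3 f=10, (2,6) g=2 f=10]
step 2: expand (1,1) (f=10, h=4) → closed; open now [(0,1) g=7 f=12, (0,4) g=4 f=12, (0,7) g=1 f=12, (1,0) g=7 f=12, (1,7) g=2 f=12, (2,1) g=7 f=10, (2,2) g=6 f=10, (2,4) g=4 f=10, (2,5) g=3 f=10, (2,6) g=2 f=10]
step 3: expand (2,1) (f=10, h=3) → closed; open now [(0,1) g=7 f=12, (0,4) g=4 f=12, (0,7) g=1 f=12, (1,0) g=7 f=12, (1,7) g=2 f=12, (2,0) g=8 f=12, (2,2) g=6 f=10, (2,4) g=4 f=10, (2,5) g=3 f=10, (2,6) g=2 f=10, (3,1) g=8 f=10]

order=[(1,2) → (1,1) → (2,1)]; open=[(0,1) g=7 f=12, (0,4) g=4 f=12, (0,7) g=1 f=12, (1,0) g=7 f=12, (1,7) g=2 f=12, (2,0) g=8 f=12, (2,2) g=6 f=10, (2,4) g=4 f=10, (2,5) g=3 f=10, (2,6) g=2 f=10, (3,1) g=8 f=10]; closed=[(0,6), (1,1), (1,2), (1,3), (1,4), (1,5), (1,6), (2,1)]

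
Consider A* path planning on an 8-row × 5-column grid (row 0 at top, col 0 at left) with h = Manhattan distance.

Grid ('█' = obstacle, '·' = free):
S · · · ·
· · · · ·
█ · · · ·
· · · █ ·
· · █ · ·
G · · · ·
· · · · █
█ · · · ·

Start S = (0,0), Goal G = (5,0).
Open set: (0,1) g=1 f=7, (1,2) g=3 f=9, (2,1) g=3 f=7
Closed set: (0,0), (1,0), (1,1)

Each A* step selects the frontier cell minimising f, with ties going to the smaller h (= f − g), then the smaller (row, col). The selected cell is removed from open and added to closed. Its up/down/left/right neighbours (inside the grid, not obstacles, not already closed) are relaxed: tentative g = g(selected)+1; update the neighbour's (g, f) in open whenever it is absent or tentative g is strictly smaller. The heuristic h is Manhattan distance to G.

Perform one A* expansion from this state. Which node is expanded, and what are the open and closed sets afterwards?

step 1: expand (2,1) (f=7, h=4) → closed; open now [(0,1) g=1 f=7, (1,2) g=3 f=9, (2,2) g=4 f=9, (3,1) g=4 f=7]

expanded=(2,1); open=[(0,1) g=1 f=7, (1,2) g=3 f=9, (2,2) g=4 f=9, (3,1) g=4 f=7]; closed=[(0,0), (1,0), (1,1), (2,1)]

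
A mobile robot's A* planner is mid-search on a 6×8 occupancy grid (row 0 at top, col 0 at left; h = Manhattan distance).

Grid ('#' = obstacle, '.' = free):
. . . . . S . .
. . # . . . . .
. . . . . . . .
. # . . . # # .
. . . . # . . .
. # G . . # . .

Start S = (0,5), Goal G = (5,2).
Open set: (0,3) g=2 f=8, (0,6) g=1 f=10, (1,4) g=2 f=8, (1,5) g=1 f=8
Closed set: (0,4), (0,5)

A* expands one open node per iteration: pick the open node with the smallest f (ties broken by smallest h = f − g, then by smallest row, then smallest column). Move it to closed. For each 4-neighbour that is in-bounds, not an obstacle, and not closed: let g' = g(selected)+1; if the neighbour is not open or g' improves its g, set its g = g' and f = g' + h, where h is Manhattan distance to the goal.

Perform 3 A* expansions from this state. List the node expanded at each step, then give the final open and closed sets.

order=[(0,3) → (0,2) → (1,3)]; open=[(0,1) g=4 f=10, (0,6) g=1 f=10, (1,4) g=2 f=8, (1,5) g=1 f=8, (2,3) g=4 f=8]; closed=[(0,2), (0,3), (0,4), (0,5), (1,3)]

step 1: expand (0,3) (f=8, h=6) → closed; open now [(0,2) g=3 f=8, (0,6) g=1 f=10, (1,3) g=3 f=8, (1,4) g=2 f=8, (1,5) g=1 f=8]
step 2: expand (0,2) (f=8, h=5) → closed; open now [(0,1) g=4 f=10, (0,6) g=1 f=10, (1,3) g=3 f=8, (1,4) g=2 f=8, (1,5) g=1 f=8]
step 3: expand (1,3) (f=8, h=5) → closed; open now [(0,1) g=4 f=10, (0,6) g=1 f=10, (1,4) g=2 f=8, (1,5) g=1 f=8, (2,3) g=4 f=8]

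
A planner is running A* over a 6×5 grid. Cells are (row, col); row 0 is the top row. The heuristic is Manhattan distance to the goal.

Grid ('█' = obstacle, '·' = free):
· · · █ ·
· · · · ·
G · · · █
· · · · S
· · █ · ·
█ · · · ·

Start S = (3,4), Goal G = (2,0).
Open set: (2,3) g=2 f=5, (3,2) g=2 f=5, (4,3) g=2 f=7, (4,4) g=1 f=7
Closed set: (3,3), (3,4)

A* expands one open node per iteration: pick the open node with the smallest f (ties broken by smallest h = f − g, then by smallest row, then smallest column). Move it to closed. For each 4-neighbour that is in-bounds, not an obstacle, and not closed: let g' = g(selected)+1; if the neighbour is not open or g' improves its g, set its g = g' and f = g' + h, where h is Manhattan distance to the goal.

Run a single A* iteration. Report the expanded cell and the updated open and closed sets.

step 1: expand (2,3) (f=5, h=3) → closed; open now [(1,3) g=3 f=7, (2,2) g=3 f=5, (3,2) g=2 f=5, (4,3) g=2 f=7, (4,4) g=1 f=7]

expanded=(2,3); open=[(1,3) g=3 f=7, (2,2) g=3 f=5, (3,2) g=2 f=5, (4,3) g=2 f=7, (4,4) g=1 f=7]; closed=[(2,3), (3,3), (3,4)]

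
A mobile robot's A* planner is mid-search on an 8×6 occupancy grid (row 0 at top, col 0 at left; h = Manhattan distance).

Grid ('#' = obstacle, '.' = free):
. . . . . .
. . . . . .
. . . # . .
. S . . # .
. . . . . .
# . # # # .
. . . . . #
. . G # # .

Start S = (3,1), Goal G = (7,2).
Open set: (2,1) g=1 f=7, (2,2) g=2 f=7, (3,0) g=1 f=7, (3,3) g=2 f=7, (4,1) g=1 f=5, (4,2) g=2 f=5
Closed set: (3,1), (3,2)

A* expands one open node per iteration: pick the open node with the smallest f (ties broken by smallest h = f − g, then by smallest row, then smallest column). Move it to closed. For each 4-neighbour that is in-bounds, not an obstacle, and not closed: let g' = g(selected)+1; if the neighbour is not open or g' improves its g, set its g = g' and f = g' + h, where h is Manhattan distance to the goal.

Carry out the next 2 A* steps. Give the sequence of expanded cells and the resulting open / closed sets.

order=[(4,2) → (4,1)]; open=[(2,1) g=1 f=7, (2,2) g=2 f=7, (3,0) g=1 f=7, (3,3) g=2 f=7, (4,0) g=2 f=7, (4,3) g=3 f=7, (5,1) g=2 f=5]; closed=[(3,1), (3,2), (4,1), (4,2)]

step 1: expand (4,2) (f=5, h=3) → closed; open now [(2,1) g=1 f=7, (2,2) g=2 f=7, (3,0) g=1 f=7, (3,3) g=2 f=7, (4,1) g=1 f=5, (4,3) g=3 f=7]
step 2: expand (4,1) (f=5, h=4) → closed; open now [(2,1) g=1 f=7, (2,2) g=2 f=7, (3,0) g=1 f=7, (3,3) g=2 f=7, (4,0) g=2 f=7, (4,3) g=3 f=7, (5,1) g=2 f=5]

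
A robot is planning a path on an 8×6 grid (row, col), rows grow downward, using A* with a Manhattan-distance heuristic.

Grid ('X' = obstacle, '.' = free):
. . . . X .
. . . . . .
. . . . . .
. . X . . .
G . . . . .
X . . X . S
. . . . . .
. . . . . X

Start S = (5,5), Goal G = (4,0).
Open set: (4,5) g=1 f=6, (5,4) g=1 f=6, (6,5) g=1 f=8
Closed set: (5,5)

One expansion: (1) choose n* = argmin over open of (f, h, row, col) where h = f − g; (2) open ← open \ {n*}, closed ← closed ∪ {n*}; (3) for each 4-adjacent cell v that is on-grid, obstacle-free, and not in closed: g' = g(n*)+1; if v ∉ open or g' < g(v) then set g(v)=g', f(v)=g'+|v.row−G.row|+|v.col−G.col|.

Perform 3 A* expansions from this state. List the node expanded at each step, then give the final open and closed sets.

step 1: expand (4,5) (f=6, h=5) → closed; open now [(3,5) g=2 f=8, (4,4) g=2 f=6, (5,4) g=1 f=6, (6,5) g=1 f=8]
step 2: expand (4,4) (f=6, h=4) → closed; open now [(3,4) g=3 f=8, (3,5) g=2 f=8, (4,3) g=3 f=6, (5,4) g=1 f=6, (6,5) g=1 f=8]
step 3: expand (4,3) (f=6, h=3) → closed; open now [(3,3) g=4 f=8, (3,4) g=3 f=8, (3,5) g=2 f=8, (4,2) g=4 f=6, (5,4) g=1 f=6, (6,5) g=1 f=8]

order=[(4,5) → (4,4) → (4,3)]; open=[(3,3) g=4 f=8, (3,4) g=3 f=8, (3,5) g=2 f=8, (4,2) g=4 f=6, (5,4) g=1 f=6, (6,5) g=1 f=8]; closed=[(4,3), (4,4), (4,5), (5,5)]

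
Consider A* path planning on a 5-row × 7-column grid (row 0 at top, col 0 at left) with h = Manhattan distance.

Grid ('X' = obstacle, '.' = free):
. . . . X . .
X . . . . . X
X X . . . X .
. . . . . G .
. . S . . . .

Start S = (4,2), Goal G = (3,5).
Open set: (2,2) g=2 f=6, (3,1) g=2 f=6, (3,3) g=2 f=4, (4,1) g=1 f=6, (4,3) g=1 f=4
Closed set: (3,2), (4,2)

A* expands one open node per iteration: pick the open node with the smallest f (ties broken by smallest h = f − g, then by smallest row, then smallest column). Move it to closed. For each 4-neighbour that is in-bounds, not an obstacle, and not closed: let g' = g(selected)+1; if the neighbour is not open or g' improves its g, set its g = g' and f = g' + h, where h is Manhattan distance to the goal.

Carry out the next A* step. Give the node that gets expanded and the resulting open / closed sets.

step 1: expand (3,3) (f=4, h=2) → closed; open now [(2,2) g=2 f=6, (2,3) g=3 f=6, (3,1) g=2 f=6, (3,4) g=3 f=4, (4,1) g=1 f=6, (4,3) g=1 f=4]

expanded=(3,3); open=[(2,2) g=2 f=6, (2,3) g=3 f=6, (3,1) g=2 f=6, (3,4) g=3 f=4, (4,1) g=1 f=6, (4,3) g=1 f=4]; closed=[(3,2), (3,3), (4,2)]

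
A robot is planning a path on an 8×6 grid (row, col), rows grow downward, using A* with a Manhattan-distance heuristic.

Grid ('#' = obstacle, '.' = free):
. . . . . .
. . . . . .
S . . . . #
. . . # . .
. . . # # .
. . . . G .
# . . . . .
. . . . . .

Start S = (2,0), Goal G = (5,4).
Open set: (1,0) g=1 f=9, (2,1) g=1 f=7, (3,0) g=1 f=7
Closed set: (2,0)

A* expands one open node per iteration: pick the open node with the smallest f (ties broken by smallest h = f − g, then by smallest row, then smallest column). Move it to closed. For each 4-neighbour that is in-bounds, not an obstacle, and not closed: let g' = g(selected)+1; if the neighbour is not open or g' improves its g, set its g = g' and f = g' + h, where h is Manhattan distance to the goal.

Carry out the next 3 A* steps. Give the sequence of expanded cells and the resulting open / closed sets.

order=[(2,1) → (2,2) → (2,3)]; open=[(1,0) g=1 f=9, (1,1) g=2 f=9, (1,2) g=3 f=9, (1,3) g=4 f=9, (2,4) g=4 f=7, (3,0) g=1 f=7, (3,1) g=2 f=7, (3,2) g=3 f=7]; closed=[(2,0), (2,1), (2,2), (2,3)]

step 1: expand (2,1) (f=7, h=6) → closed; open now [(1,0) g=1 f=9, (1,1) g=2 f=9, (2,2) g=2 f=7, (3,0) g=1 f=7, (3,1) g=2 f=7]
step 2: expand (2,2) (f=7, h=5) → closed; open now [(1,0) g=1 f=9, (1,1) g=2 f=9, (1,2) g=3 f=9, (2,3) g=3 f=7, (3,0) g=1 f=7, (3,1) g=2 f=7, (3,2) g=3 f=7]
step 3: expand (2,3) (f=7, h=4) → closed; open now [(1,0) g=1 f=9, (1,1) g=2 f=9, (1,2) g=3 f=9, (1,3) g=4 f=9, (2,4) g=4 f=7, (3,0) g=1 f=7, (3,1) g=2 f=7, (3,2) g=3 f=7]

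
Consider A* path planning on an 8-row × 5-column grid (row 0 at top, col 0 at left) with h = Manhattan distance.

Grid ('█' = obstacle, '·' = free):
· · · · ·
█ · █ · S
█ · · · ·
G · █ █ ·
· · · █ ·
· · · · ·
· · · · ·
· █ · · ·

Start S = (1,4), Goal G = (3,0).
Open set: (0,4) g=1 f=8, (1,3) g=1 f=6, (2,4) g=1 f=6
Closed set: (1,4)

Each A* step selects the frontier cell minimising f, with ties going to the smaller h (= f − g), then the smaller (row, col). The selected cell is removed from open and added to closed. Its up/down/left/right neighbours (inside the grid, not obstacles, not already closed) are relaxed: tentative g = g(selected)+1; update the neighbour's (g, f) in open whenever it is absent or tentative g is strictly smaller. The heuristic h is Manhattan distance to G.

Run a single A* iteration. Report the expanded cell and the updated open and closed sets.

expanded=(1,3); open=[(0,3) g=2 f=8, (0,4) g=1 f=8, (2,3) g=2 f=6, (2,4) g=1 f=6]; closed=[(1,3), (1,4)]

step 1: expand (1,3) (f=6, h=5) → closed; open now [(0,3) g=2 f=8, (0,4) g=1 f=8, (2,3) g=2 f=6, (2,4) g=1 f=6]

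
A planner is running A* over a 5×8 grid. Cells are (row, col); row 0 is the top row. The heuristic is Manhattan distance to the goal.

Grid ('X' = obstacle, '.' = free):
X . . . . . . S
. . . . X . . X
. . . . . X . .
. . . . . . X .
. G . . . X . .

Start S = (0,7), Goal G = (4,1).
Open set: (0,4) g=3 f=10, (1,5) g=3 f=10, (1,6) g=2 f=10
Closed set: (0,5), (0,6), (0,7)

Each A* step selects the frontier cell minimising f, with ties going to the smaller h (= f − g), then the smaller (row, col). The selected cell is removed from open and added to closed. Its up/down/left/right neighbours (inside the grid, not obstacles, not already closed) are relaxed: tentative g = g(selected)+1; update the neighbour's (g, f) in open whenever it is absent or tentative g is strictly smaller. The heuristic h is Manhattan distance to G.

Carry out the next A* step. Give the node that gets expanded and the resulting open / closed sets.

step 1: expand (0,4) (f=10, h=7) → closed; open now [(0,3) g=4 f=10, (1,5) g=3 f=10, (1,6) g=2 f=10]

expanded=(0,4); open=[(0,3) g=4 f=10, (1,5) g=3 f=10, (1,6) g=2 f=10]; closed=[(0,4), (0,5), (0,6), (0,7)]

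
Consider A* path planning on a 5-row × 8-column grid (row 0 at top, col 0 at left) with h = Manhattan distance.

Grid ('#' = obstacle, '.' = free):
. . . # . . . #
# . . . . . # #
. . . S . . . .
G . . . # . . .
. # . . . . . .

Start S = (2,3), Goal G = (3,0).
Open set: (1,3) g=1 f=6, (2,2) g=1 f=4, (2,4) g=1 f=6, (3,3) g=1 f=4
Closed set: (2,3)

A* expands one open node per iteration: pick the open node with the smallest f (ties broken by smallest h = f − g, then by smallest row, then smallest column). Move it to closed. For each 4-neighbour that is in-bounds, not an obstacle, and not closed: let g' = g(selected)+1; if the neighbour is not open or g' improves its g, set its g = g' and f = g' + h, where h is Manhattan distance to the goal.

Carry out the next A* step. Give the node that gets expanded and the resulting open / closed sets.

expanded=(2,2); open=[(1,2) g=2 f=6, (1,3) g=1 f=6, (2,1) g=2 f=4, (2,4) g=1 f=6, (3,2) g=2 f=4, (3,3) g=1 f=4]; closed=[(2,2), (2,3)]

step 1: expand (2,2) (f=4, h=3) → closed; open now [(1,2) g=2 f=6, (1,3) g=1 f=6, (2,1) g=2 f=4, (2,4) g=1 f=6, (3,2) g=2 f=4, (3,3) g=1 f=4]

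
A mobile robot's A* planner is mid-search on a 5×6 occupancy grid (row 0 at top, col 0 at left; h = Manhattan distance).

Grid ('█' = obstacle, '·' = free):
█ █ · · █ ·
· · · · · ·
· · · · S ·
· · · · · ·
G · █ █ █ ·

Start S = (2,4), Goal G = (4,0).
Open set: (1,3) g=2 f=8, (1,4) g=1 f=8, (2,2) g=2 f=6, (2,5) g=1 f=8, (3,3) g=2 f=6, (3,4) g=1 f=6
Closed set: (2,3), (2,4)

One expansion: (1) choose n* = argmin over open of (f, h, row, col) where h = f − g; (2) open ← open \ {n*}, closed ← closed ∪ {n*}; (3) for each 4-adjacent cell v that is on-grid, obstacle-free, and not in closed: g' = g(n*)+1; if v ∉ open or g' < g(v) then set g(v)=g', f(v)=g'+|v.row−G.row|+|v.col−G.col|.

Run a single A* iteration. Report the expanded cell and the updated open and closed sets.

expanded=(2,2); open=[(1,2) g=3 f=8, (1,3) g=2 f=8, (1,4) g=1 f=8, (2,1) g=3 f=6, (2,5) g=1 f=8, (3,2) g=3 f=6, (3,3) g=2 f=6, (3,4) g=1 f=6]; closed=[(2,2), (2,3), (2,4)]

step 1: expand (2,2) (f=6, h=4) → closed; open now [(1,2) g=3 f=8, (1,3) g=2 f=8, (1,4) g=1 f=8, (2,1) g=3 f=6, (2,5) g=1 f=8, (3,2) g=3 f=6, (3,3) g=2 f=6, (3,4) g=1 f=6]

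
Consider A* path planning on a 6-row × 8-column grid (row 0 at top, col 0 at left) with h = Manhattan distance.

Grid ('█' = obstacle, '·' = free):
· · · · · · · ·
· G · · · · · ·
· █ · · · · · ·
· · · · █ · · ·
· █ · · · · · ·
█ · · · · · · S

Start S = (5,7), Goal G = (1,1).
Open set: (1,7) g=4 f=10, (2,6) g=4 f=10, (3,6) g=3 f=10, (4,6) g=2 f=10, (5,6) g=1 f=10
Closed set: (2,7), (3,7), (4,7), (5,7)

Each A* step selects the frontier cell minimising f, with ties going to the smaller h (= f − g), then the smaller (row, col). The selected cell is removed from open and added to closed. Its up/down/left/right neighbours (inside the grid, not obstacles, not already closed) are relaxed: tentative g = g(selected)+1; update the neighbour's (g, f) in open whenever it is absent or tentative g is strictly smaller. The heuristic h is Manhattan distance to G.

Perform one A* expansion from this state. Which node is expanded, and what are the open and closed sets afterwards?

step 1: expand (1,7) (f=10, h=6) → closed; open now [(0,7) g=5 f=12, (1,6) g=5 f=10, (2,6) g=4 f=10, (3,6) g=3 f=10, (4,6) g=2 f=10, (5,6) g=1 f=10]

expanded=(1,7); open=[(0,7) g=5 f=12, (1,6) g=5 f=10, (2,6) g=4 f=10, (3,6) g=3 f=10, (4,6) g=2 f=10, (5,6) g=1 f=10]; closed=[(1,7), (2,7), (3,7), (4,7), (5,7)]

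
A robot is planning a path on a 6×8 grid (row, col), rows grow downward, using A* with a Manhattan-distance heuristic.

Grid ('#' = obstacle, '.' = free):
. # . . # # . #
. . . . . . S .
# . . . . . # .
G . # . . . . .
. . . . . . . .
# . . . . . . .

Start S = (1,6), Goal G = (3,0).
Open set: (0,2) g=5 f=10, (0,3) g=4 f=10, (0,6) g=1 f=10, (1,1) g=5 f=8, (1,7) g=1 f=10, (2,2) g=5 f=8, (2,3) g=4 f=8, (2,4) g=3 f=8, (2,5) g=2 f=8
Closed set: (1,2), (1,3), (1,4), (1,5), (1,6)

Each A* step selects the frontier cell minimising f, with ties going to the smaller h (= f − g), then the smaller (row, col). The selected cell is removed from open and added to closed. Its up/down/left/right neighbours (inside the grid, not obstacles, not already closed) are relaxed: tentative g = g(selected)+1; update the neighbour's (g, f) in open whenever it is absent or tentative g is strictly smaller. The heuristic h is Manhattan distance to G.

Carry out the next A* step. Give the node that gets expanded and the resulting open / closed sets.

expanded=(1,1); open=[(0,2) g=5 f=10, (0,3) g=4 f=10, (0,6) g=1 f=10, (1,0) g=6 f=8, (1,7) g=1 f=10, (2,1) g=6 f=8, (2,2) g=5 f=8, (2,3) g=4 f=8, (2,4) g=3 f=8, (2,5) g=2 f=8]; closed=[(1,1), (1,2), (1,3), (1,4), (1,5), (1,6)]

step 1: expand (1,1) (f=8, h=3) → closed; open now [(0,2) g=5 f=10, (0,3) g=4 f=10, (0,6) g=1 f=10, (1,0) g=6 f=8, (1,7) g=1 f=10, (2,1) g=6 f=8, (2,2) g=5 f=8, (2,3) g=4 f=8, (2,4) g=3 f=8, (2,5) g=2 f=8]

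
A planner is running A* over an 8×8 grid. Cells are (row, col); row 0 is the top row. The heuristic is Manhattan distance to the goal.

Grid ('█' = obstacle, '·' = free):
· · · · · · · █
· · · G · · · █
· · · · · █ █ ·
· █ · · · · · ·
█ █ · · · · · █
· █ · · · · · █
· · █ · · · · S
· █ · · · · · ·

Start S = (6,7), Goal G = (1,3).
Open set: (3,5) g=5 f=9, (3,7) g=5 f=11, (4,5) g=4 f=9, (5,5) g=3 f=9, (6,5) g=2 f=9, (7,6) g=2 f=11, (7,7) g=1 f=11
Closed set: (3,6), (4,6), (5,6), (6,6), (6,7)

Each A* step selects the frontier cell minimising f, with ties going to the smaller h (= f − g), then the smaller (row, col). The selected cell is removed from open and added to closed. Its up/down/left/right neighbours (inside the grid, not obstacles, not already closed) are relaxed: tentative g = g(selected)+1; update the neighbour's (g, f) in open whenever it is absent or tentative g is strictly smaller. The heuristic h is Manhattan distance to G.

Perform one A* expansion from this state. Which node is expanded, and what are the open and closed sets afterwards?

step 1: expand (3,5) (f=9, h=4) → closed; open now [(3,4) g=6 f=9, (3,7) g=5 f=11, (4,5) g=4 f=9, (5,5) g=3 f=9, (6,5) g=2 f=9, (7,6) g=2 f=11, (7,7) g=1 f=11]

expanded=(3,5); open=[(3,4) g=6 f=9, (3,7) g=5 f=11, (4,5) g=4 f=9, (5,5) g=3 f=9, (6,5) g=2 f=9, (7,6) g=2 f=11, (7,7) g=1 f=11]; closed=[(3,5), (3,6), (4,6), (5,6), (6,6), (6,7)]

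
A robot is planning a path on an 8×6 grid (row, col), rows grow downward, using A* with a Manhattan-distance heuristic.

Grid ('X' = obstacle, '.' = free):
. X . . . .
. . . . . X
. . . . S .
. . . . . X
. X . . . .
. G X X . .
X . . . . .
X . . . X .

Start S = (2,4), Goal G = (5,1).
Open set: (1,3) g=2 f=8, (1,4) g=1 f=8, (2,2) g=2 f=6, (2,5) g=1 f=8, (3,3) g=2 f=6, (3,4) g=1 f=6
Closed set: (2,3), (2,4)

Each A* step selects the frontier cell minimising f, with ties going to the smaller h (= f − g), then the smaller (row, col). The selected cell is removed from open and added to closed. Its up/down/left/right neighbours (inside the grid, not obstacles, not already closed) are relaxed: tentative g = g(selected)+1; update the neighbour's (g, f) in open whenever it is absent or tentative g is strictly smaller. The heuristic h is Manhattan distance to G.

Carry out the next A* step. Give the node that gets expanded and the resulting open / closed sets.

step 1: expand (2,2) (f=6, h=4) → closed; open now [(1,2) g=3 f=8, (1,3) g=2 f=8, (1,4) g=1 f=8, (2,1) g=3 f=6, (2,5) g=1 f=8, (3,2) g=3 f=6, (3,3) g=2 f=6, (3,4) g=1 f=6]

expanded=(2,2); open=[(1,2) g=3 f=8, (1,3) g=2 f=8, (1,4) g=1 f=8, (2,1) g=3 f=6, (2,5) g=1 f=8, (3,2) g=3 f=6, (3,3) g=2 f=6, (3,4) g=1 f=6]; closed=[(2,2), (2,3), (2,4)]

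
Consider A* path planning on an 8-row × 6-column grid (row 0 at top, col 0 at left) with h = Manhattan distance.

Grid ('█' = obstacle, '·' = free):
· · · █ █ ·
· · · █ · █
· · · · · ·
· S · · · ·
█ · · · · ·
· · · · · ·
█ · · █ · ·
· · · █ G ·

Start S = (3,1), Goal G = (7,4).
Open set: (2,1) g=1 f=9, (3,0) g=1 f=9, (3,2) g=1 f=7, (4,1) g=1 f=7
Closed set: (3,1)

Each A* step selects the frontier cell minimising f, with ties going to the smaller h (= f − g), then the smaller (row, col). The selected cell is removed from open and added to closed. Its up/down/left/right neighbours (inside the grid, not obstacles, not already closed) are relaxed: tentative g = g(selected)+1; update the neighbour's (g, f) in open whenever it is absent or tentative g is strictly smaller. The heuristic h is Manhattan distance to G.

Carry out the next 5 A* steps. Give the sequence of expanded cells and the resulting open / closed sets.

step 1: expand (3,2) (f=7, h=6) → closed; open now [(2,1) g=1 f=9, (2,2) g=2 f=9, (3,0) g=1 f=9, (3,3) g=2 f=7, (4,1) g=1 f=7, (4,2) g=2 f=7]
step 2: expand (3,3) (f=7, h=5) → closed; open now [(2,1) g=1 f=9, (2,2) g=2 f=9, (2,3) g=3 f=9, (3,0) g=1 f=9, (3,4) g=3 f=7, (4,1) g=1 f=7, (4,2) g=2 f=7, (4,3) g=3 f=7]
step 3: expand (3,4) (f=7, h=4) → closed; open now [(2,1) g=1 f=9, (2,2) g=2 f=9, (2,3) g=3 f=9, (2,4) g=4 f=9, (3,0) g=1 f=9, (3,5) g=4 f=9, (4,1) g=1 f=7, (4,2) g=2 f=7, (4,3) g=3 f=7, (4,4) g=4 f=7]
step 4: expand (4,4) (f=7, h=3) → closed; open now [(2,1) g=1 f=9, (2,2) g=2 f=9, (2,3) g=3 f=9, (2,4) g=4 f=9, (3,0) g=1 f=9, (3,5) g=4 f=9, (4,1) g=1 f=7, (4,2) g=2 f=7, (4,3) g=3 f=7, (4,5) g=5 f=9, (5,4) g=5 f=7]
step 5: expand (5,4) (f=7, h=2) → closed; open now [(2,1) g=1 f=9, (2,2) g=2 f=9, (2,3) g=3 f=9, (2,4) g=4 f=9, (3,0) g=1 f=9, (3,5) g=4 f=9, (4,1) g=1 f=7, (4,2) g=2 f=7, (4,3) g=3 f=7, (4,5) g=5 f=9, (5,3) g=6 f=9, (5,5) g=6 f=9, (6,4) g=6 f=7]

order=[(3,2) → (3,3) → (3,4) → (4,4) → (5,4)]; open=[(2,1) g=1 f=9, (2,2) g=2 f=9, (2,3) g=3 f=9, (2,4) g=4 f=9, (3,0) g=1 f=9, (3,5) g=4 f=9, (4,1) g=1 f=7, (4,2) g=2 f=7, (4,3) g=3 f=7, (4,5) g=5 f=9, (5,3) g=6 f=9, (5,5) g=6 f=9, (6,4) g=6 f=7]; closed=[(3,1), (3,2), (3,3), (3,4), (4,4), (5,4)]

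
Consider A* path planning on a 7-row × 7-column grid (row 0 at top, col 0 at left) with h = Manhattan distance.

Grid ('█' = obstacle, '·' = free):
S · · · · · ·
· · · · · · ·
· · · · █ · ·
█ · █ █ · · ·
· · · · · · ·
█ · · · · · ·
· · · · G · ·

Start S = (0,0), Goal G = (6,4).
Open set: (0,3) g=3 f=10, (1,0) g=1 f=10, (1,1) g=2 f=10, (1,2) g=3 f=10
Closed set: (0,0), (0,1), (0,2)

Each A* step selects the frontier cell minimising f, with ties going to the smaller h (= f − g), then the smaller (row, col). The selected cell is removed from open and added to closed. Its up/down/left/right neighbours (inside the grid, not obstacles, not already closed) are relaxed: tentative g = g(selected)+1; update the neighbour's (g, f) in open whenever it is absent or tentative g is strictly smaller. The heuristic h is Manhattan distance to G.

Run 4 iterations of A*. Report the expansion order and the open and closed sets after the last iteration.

order=[(0,3) → (0,4) → (1,4) → (1,3)]; open=[(0,5) g=5 f=12, (1,0) g=1 f=10, (1,1) g=2 f=10, (1,2) g=3 f=10, (1,5) g=6 f=12, (2,3) g=5 f=10]; closed=[(0,0), (0,1), (0,2), (0,3), (0,4), (1,3), (1,4)]

step 1: expand (0,3) (f=10, h=7) → closed; open now [(0,4) g=4 f=10, (1,0) g=1 f=10, (1,1) g=2 f=10, (1,2) g=3 f=10, (1,3) g=4 f=10]
step 2: expand (0,4) (f=10, h=6) → closed; open now [(0,5) g=5 f=12, (1,0) g=1 f=10, (1,1) g=2 f=10, (1,2) g=3 f=10, (1,3) g=4 f=10, (1,4) g=5 f=10]
step 3: expand (1,4) (f=10, h=5) → closed; open now [(0,5) g=5 f=12, (1,0) g=1 f=10, (1,1) g=2 f=10, (1,2) g=3 f=10, (1,3) g=4 f=10, (1,5) g=6 f=12]
step 4: expand (1,3) (f=10, h=6) → closed; open now [(0,5) g=5 f=12, (1,0) g=1 f=10, (1,1) g=2 f=10, (1,2) g=3 f=10, (1,5) g=6 f=12, (2,3) g=5 f=10]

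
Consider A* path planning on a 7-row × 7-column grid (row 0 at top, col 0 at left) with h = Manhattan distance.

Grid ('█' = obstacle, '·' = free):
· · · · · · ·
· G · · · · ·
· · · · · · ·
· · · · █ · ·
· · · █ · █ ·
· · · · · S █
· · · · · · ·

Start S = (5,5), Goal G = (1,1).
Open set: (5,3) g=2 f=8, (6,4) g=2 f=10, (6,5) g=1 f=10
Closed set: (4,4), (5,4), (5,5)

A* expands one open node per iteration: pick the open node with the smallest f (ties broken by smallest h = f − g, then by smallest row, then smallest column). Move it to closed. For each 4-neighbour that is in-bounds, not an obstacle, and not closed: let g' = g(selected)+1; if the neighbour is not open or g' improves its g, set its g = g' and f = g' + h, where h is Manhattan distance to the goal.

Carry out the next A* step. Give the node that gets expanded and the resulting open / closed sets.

expanded=(5,3); open=[(5,2) g=3 f=8, (6,3) g=3 f=10, (6,4) g=2 f=10, (6,5) g=1 f=10]; closed=[(4,4), (5,3), (5,4), (5,5)]

step 1: expand (5,3) (f=8, h=6) → closed; open now [(5,2) g=3 f=8, (6,3) g=3 f=10, (6,4) g=2 f=10, (6,5) g=1 f=10]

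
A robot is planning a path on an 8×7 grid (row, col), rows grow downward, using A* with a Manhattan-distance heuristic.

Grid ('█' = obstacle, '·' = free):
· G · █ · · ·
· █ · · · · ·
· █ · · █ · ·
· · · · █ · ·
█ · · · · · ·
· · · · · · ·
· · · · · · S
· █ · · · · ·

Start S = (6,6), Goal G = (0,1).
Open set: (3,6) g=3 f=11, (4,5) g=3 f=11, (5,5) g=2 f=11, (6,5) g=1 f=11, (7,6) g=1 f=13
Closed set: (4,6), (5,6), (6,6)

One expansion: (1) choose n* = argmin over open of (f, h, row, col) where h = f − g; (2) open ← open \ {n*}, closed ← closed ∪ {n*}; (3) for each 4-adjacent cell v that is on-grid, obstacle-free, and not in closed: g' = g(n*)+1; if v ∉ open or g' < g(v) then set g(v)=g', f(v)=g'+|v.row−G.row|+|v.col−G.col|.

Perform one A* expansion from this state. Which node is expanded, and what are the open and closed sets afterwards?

step 1: expand (3,6) (f=11, h=8) → closed; open now [(2,6) g=4 f=11, (3,5) g=4 f=11, (4,5) g=3 f=11, (5,5) g=2 f=11, (6,5) g=1 f=11, (7,6) g=1 f=13]

expanded=(3,6); open=[(2,6) g=4 f=11, (3,5) g=4 f=11, (4,5) g=3 f=11, (5,5) g=2 f=11, (6,5) g=1 f=11, (7,6) g=1 f=13]; closed=[(3,6), (4,6), (5,6), (6,6)]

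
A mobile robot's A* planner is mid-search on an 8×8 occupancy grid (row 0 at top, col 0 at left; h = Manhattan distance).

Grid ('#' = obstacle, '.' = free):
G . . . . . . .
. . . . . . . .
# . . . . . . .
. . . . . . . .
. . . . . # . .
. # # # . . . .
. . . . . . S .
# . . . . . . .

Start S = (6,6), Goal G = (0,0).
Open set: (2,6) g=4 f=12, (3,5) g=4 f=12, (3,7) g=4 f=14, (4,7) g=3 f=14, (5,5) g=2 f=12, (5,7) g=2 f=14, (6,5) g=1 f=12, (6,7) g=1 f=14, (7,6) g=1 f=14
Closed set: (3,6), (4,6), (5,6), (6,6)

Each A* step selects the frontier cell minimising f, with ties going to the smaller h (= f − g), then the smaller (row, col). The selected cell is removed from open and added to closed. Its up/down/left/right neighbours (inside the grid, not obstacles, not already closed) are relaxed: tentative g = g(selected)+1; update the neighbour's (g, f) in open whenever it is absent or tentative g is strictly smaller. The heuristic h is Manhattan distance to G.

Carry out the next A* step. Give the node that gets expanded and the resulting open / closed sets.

step 1: expand (2,6) (f=12, h=8) → closed; open now [(1,6) g=5 f=12, (2,5) g=5 f=12, (2,7) g=5 f=14, (3,5) g=4 f=12, (3,7) g=4 f=14, (4,7) g=3 f=14, (5,5) g=2 f=12, (5,7) g=2 f=14, (6,5) g=1 f=12, (6,7) g=1 f=14, (7,6) g=1 f=14]

expanded=(2,6); open=[(1,6) g=5 f=12, (2,5) g=5 f=12, (2,7) g=5 f=14, (3,5) g=4 f=12, (3,7) g=4 f=14, (4,7) g=3 f=14, (5,5) g=2 f=12, (5,7) g=2 f=14, (6,5) g=1 f=12, (6,7) g=1 f=14, (7,6) g=1 f=14]; closed=[(2,6), (3,6), (4,6), (5,6), (6,6)]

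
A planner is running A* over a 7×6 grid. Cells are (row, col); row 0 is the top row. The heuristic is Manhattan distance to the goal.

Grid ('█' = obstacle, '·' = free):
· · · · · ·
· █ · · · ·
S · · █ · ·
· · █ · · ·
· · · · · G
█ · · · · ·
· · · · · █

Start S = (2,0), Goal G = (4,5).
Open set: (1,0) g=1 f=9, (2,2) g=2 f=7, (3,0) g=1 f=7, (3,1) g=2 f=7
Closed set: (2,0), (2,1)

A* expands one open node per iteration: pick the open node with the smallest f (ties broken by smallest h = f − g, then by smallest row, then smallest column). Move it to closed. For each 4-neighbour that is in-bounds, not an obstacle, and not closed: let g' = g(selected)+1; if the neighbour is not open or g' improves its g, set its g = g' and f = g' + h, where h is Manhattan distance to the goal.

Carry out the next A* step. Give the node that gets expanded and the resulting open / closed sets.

expanded=(2,2); open=[(1,0) g=1 f=9, (1,2) g=3 f=9, (3,0) g=1 f=7, (3,1) g=2 f=7]; closed=[(2,0), (2,1), (2,2)]

step 1: expand (2,2) (f=7, h=5) → closed; open now [(1,0) g=1 f=9, (1,2) g=3 f=9, (3,0) g=1 f=7, (3,1) g=2 f=7]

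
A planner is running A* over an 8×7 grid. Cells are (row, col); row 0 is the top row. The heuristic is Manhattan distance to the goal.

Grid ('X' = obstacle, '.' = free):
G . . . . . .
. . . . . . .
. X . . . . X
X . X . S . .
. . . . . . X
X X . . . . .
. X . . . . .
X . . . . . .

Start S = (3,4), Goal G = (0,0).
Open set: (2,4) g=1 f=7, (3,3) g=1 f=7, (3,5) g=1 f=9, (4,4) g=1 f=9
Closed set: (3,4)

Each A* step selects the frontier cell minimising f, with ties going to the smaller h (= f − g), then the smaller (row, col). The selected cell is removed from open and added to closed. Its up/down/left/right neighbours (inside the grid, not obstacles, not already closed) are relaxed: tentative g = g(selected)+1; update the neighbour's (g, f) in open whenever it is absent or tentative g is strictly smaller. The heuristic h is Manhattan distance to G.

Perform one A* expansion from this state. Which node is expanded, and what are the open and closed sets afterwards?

step 1: expand (2,4) (f=7, h=6) → closed; open now [(1,4) g=2 f=7, (2,3) g=2 f=7, (2,5) g=2 f=9, (3,3) g=1 f=7, (3,5) g=1 f=9, (4,4) g=1 f=9]

expanded=(2,4); open=[(1,4) g=2 f=7, (2,3) g=2 f=7, (2,5) g=2 f=9, (3,3) g=1 f=7, (3,5) g=1 f=9, (4,4) g=1 f=9]; closed=[(2,4), (3,4)]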